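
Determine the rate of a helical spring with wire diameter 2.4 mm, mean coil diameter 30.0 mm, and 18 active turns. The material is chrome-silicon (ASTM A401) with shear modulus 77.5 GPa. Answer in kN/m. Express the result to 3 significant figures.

k = Gd⁴/(8D³N_a) = (77.5×10³ × 2.4⁴) / (8 × 30.0³ × 18)
  = 2.57126e+06 / 3.888e+06 = 0.66133 N/mm

0.661 kN/m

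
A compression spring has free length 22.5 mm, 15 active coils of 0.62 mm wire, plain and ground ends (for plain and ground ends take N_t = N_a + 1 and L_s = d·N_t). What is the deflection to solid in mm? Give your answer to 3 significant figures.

N_t = 16; L_s = 0.62·16 = 9.92 mm
δ_solid = L₀ − L_s = 22.5 − 9.92 = 12.58 mm

12.6 mm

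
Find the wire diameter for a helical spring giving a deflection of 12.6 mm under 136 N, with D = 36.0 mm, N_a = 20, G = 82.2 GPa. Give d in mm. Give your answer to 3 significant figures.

5.60 mm

Required rate k = F/δ = 136/12.6 = 10.794 N/mm
d = (8D³N_a·k / G)^(1/4) = (8·36.0³·20·10.794 / (82.2×10³))^0.25
  = (980.22)^0.25 = 5.5954 mm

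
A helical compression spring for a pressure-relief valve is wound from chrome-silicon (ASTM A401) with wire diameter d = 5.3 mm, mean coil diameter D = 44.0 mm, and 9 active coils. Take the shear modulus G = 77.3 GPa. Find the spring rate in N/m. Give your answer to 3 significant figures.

9940 N/m

k = Gd⁴/(8D³N_a) = (77.3×10³ × 5.3⁴) / (8 × 44.0³ × 9)
  = 6.09934e+07 / 6.13325e+06 = 9.9447 N/mm = 9944.7 N/m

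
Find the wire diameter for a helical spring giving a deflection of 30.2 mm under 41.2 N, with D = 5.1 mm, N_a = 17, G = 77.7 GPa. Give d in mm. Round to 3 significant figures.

Required rate k = F/δ = 41.2/30.2 = 1.3642 N/mm
d = (8D³N_a·k / G)^(1/4) = (8·5.1³·17·1.3642 / (77.7×10³))^0.25
  = (0.31675)^0.25 = 0.7502 mm

0.750 mm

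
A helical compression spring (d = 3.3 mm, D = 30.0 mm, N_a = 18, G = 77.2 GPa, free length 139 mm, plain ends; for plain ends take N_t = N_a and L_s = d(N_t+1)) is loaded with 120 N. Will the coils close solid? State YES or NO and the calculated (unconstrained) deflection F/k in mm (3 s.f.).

k = Gd⁴/(8D³N_a) = (77.2×10³)(3.3⁴)/(8·30.0³·18) = 2.3548 N/mm
N_t = 18; L_s = 3.3·19 = 62.7 mm; δ_solid = L₀ − L_s = 139 − 62.7 = 76.3 mm
δ = F/k = 120/2.3548 = 50.961 mm
δ < δ_solid → spring does not go solid

NO, δ = 51.0 mm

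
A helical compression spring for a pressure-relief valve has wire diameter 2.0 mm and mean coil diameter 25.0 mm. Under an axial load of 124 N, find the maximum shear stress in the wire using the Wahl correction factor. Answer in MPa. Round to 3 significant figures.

1100 MPa

Spring index C = D/d = 25.0/2.0 = 12.5000
K_W = (4C−1)/(4C−4) + 0.615/C = 49.000/46.000 + 0.0492 = 1.1144
τ₀ = 8FD/(πd³) = 8·124·25.0/(π·2.0³) = 24800/25.133 = 986.76 MPa
τ_max = K·τ₀ = 1.1144 × 986.76 = 1099.7 MPa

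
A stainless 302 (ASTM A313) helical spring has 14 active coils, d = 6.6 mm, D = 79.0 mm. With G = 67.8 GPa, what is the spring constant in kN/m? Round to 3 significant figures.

k = Gd⁴/(8D³N_a) = (67.8×10³ × 6.6⁴) / (8 × 79.0³ × 14)
  = 1.28649e+08 / 5.52204e+07 = 2.3297 N/mm

2.33 kN/m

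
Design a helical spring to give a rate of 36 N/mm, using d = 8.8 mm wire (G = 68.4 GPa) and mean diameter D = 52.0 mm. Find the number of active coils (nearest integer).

N_a = Gd⁴/(8D³k) = (68.4×10³ × 8.8⁴)/(8 × 52.0³ × 36)
    = 4.10192e+08 / 4.04951e+07 = 10.13 → 10 coils

10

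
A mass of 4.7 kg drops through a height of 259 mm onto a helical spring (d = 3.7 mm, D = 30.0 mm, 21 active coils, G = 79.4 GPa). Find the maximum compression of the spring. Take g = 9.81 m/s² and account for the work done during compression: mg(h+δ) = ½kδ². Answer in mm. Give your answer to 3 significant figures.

k = Gd⁴/(8D³N_a) = (79.4×10³)(3.7⁴)/(8·30.0³·21) = 3.2806 N/mm
W = mg = 4.7 × 9.81 = 46.107 N
½kδ² − Wδ − Wh = 0 → δ = (W + √(W² + 2kWh))/k
δ = (46.107 + √(2125.9 + 78352.2))/3.2806 = (46.107 + 283.69)/3.2806 = 100.53 mm

101 mm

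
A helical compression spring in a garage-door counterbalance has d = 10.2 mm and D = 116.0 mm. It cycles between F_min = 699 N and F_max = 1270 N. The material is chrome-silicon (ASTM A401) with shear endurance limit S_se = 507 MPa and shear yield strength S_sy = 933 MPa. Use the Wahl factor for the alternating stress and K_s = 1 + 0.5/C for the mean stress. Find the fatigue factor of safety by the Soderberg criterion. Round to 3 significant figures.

C = D/d = 116.0/10.2 = 11.3725; K_W = (4C−1)/(4C−4)+0.615/C = 1.1264; K_s = 1+0.5/C = 1.0440
F_a = (F_max−F_min)/2 = 285.5 N; F_m = (F_max+F_min)/2 = 984.5 N
τ_a = K_W·8F_aD/(πd³) = 1.1264 × 79.47 = 89.514 MPa
τ_m = K_s·8F_mD/(πd³) = 1.0440 × 274.04 = 286.09 MPa
Soderberg: 1/n_f = τ_a/S_se + τ_m/S_sy = 89.514/507 + 286.09/933 = 0.17656 + 0.30663 = 0.48319
n_f = 1/0.48319 = 2.07

2.07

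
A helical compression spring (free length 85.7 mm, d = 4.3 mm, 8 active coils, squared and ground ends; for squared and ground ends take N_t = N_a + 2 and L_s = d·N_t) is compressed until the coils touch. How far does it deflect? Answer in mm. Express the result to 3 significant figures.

N_t = 10; L_s = 4.3·10 = 43 mm
δ_solid = L₀ − L_s = 85.7 − 43 = 42.7 mm

42.7 mm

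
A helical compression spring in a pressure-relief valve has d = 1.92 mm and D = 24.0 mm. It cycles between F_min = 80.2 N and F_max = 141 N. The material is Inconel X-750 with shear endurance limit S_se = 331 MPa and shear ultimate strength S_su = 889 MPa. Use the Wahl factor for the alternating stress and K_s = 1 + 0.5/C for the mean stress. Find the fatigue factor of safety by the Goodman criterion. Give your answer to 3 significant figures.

C = D/d = 24.0/1.92 = 12.5000; K_W = (4C−1)/(4C−4)+0.615/C = 1.1144; K_s = 1+0.5/C = 1.0400
F_a = (F_max−F_min)/2 = 30.4 N; F_m = (F_max+F_min)/2 = 110.6 N
τ_a = K_W·8F_aD/(πd³) = 1.1144 × 262.5 = 292.53 MPa
τ_m = K_s·8F_mD/(πd³) = 1.0400 × 955 = 993.2 MPa
Goodman: 1/n_f = τ_a/S_se + τ_m/S_su = 292.53/331 + 993.2/889 = 0.88377 + 1.11721 = 2.001
n_f = 1/2.001 = 0.4998

0.500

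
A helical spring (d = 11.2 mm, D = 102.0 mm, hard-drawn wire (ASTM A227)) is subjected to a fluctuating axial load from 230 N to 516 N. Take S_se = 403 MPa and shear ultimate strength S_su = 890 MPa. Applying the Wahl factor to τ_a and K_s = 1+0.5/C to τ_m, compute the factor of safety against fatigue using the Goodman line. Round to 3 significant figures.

6.34

C = D/d = 102.0/11.2 = 9.1071; K_W = (4C−1)/(4C−4)+0.615/C = 1.1600; K_s = 1+0.5/C = 1.0549
F_a = (F_max−F_min)/2 = 143 N; F_m = (F_max+F_min)/2 = 373 N
τ_a = K_W·8F_aD/(πd³) = 1.1600 × 26.438 = 30.669 MPa
τ_m = K_s·8F_mD/(πd³) = 1.0549 × 68.96 = 72.746 MPa
Goodman: 1/n_f = τ_a/S_se + τ_m/S_su = 30.669/403 + 72.746/890 = 0.07610 + 0.08174 = 0.15784
n_f = 1/0.15784 = 6.336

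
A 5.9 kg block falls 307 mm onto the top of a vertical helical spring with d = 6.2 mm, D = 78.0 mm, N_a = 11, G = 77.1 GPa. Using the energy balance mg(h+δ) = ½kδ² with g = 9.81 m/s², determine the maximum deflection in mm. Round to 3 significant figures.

137 mm

k = Gd⁴/(8D³N_a) = (77.1×10³)(6.2⁴)/(8·78.0³·11) = 2.7281 N/mm
W = mg = 5.9 × 9.81 = 57.879 N
½kδ² − Wδ − Wh = 0 → δ = (W + √(W² + 2kWh))/k
δ = (57.879 + √(3350 + 96949.2))/2.7281 = (57.879 + 316.7)/2.7281 = 137.31 mm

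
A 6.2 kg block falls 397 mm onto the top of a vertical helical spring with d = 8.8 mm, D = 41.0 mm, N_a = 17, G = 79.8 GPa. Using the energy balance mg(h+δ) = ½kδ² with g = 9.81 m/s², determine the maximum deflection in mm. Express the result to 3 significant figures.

k = Gd⁴/(8D³N_a) = (79.8×10³)(8.8⁴)/(8·41.0³·17) = 51.056 N/mm
W = mg = 6.2 × 9.81 = 60.822 N
½kδ² − Wδ − Wh = 0 → δ = (W + √(W² + 2kWh))/k
δ = (60.822 + √(3699.3 + 2.46561e+06))/51.056 = (60.822 + 1571.4)/51.056 = 31.97 mm

32.0 mm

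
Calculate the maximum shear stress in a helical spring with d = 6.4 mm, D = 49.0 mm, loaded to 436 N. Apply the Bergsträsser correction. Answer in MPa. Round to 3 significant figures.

245 MPa

Spring index C = D/d = 49.0/6.4 = 7.6562
K_B = (4C+2)/(4C−3) = 32.625/27.625 = 1.1810
τ₀ = 8FD/(πd³) = 8·436·49.0/(π·6.4³) = 170912/823.55 = 207.53 MPa
τ_max = K·τ₀ = 1.1810 × 207.53 = 245.09 MPa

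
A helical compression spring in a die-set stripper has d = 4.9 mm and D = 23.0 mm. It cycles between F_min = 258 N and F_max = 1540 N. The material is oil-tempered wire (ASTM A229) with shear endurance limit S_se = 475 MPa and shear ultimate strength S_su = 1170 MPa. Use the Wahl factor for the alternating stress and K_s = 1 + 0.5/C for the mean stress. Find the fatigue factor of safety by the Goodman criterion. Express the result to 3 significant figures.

C = D/d = 23.0/4.9 = 4.6939; K_W = (4C−1)/(4C−4)+0.615/C = 1.3341; K_s = 1+0.5/C = 1.1065
F_a = (F_max−F_min)/2 = 641 N; F_m = (F_max+F_min)/2 = 899 N
τ_a = K_W·8F_aD/(πd³) = 1.3341 × 319.11 = 425.71 MPa
τ_m = K_s·8F_mD/(πd³) = 1.1065 × 447.55 = 495.22 MPa
Goodman: 1/n_f = τ_a/S_se + τ_m/S_su = 425.71/475 + 495.22/1170 = 0.89623 + 0.42327 = 1.3195
n_f = 1/1.3195 = 0.7579

0.758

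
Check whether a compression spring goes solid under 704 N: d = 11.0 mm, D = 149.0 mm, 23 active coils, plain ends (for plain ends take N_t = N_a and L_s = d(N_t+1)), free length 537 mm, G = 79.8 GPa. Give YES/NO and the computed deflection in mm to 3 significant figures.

k = Gd⁴/(8D³N_a) = (79.8×10³)(11.0⁴)/(8·149.0³·23) = 1.9195 N/mm
N_t = 23; L_s = 11.0·24 = 264 mm; δ_solid = L₀ − L_s = 537 − 264 = 273 mm
δ = F/k = 704/1.9195 = 366.75 mm
δ ≥ δ_solid → spring goes solid

YES, δ = 367 mm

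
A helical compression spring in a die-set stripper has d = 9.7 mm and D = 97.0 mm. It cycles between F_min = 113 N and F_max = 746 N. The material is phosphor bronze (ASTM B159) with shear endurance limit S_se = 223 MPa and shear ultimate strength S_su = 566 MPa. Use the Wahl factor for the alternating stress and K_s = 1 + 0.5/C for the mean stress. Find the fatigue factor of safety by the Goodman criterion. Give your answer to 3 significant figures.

1.53

C = D/d = 97.0/9.7 = 10.0000; K_W = (4C−1)/(4C−4)+0.615/C = 1.1448; K_s = 1+0.5/C = 1.0500
F_a = (F_max−F_min)/2 = 316.5 N; F_m = (F_max+F_min)/2 = 429.5 N
τ_a = K_W·8F_aD/(πd³) = 1.1448 × 85.658 = 98.065 MPa
τ_m = K_s·8F_mD/(πd³) = 1.0500 × 116.24 = 122.05 MPa
Goodman: 1/n_f = τ_a/S_se + τ_m/S_su = 98.065/223 + 122.05/566 = 0.43975 + 0.21564 = 0.65539
n_f = 1/0.65539 = 1.526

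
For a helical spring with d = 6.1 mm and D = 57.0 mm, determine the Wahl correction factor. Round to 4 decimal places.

C = D/d = 57.0/6.1 = 9.3443
K_W = (4C−1)/(4C−4) + 0.615/C = 36.377/33.377 + 0.0658 = 1.1557

1.1557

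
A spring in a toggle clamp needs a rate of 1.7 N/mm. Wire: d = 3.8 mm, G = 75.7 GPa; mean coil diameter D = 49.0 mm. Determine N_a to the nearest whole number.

10

N_a = Gd⁴/(8D³k) = (75.7×10³ × 3.8⁴)/(8 × 49.0³ × 1.7)
    = 1.57845e+07 / 1.60003e+06 = 9.865 → 10 coils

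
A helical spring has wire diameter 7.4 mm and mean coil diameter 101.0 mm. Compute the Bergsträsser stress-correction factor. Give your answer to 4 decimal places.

C = D/d = 101.0/7.4 = 13.6486
K_B = (4C+2)/(4C−3) = 56.595/51.595 = 1.0969

1.0969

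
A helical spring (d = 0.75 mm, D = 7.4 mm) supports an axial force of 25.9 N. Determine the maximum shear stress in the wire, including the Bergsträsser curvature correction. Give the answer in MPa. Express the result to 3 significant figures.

1320 MPa

Spring index C = D/d = 7.4/0.75 = 9.8667
K_B = (4C+2)/(4C−3) = 41.467/36.467 = 1.1371
τ₀ = 8FD/(πd³) = 8·25.9·7.4/(π·0.75³) = 1533.28/1.3254 = 1156.9 MPa
τ_max = K·τ₀ = 1.1371 × 1156.9 = 1315.5 MPa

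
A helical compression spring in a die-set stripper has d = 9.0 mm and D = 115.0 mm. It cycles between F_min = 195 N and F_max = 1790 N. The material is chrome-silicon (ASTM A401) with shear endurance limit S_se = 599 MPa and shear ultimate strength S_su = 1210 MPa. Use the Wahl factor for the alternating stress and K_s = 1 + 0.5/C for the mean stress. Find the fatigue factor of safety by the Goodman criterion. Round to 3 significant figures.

C = D/d = 115.0/9.0 = 12.7778; K_W = (4C−1)/(4C−4)+0.615/C = 1.1118; K_s = 1+0.5/C = 1.0391
F_a = (F_max−F_min)/2 = 797.5 N; F_m = (F_max+F_min)/2 = 992.5 N
τ_a = K_W·8F_aD/(πd³) = 1.1118 × 320.36 = 356.18 MPa
τ_m = K_s·8F_mD/(πd³) = 1.0391 × 398.7 = 414.3 MPa
Goodman: 1/n_f = τ_a/S_se + τ_m/S_su = 356.18/599 + 414.3/1210 = 0.59463 + 0.34239 = 0.93702
n_f = 1/0.93702 = 1.067

1.07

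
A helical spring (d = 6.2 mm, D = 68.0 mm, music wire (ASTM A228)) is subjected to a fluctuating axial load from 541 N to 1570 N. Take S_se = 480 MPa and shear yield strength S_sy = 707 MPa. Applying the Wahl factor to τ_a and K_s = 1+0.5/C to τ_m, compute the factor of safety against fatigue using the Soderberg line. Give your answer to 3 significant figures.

0.496

C = D/d = 68.0/6.2 = 10.9677; K_W = (4C−1)/(4C−4)+0.615/C = 1.1313; K_s = 1+0.5/C = 1.0456
F_a = (F_max−F_min)/2 = 514.5 N; F_m = (F_max+F_min)/2 = 1055.5 N
τ_a = K_W·8F_aD/(πd³) = 1.1313 × 373.82 = 422.91 MPa
τ_m = K_s·8F_mD/(πd³) = 1.0456 × 766.89 = 801.85 MPa
Soderberg: 1/n_f = τ_a/S_se + τ_m/S_sy = 422.91/480 + 801.85/707 = 0.88105 + 1.13416 = 2.0152
n_f = 1/2.0152 = 0.4962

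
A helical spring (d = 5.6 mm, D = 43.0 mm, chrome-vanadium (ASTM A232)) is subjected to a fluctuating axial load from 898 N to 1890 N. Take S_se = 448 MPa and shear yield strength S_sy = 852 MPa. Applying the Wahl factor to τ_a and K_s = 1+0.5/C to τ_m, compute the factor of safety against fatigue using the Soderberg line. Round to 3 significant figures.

C = D/d = 43.0/5.6 = 7.6786; K_W = (4C−1)/(4C−4)+0.615/C = 1.1924; K_s = 1+0.5/C = 1.0651
F_a = (F_max−F_min)/2 = 496 N; F_m = (F_max+F_min)/2 = 1394 N
τ_a = K_W·8F_aD/(πd³) = 1.1924 × 309.26 = 368.76 MPa
τ_m = K_s·8F_mD/(πd³) = 1.0651 × 869.18 = 925.77 MPa
Soderberg: 1/n_f = τ_a/S_se + τ_m/S_sy = 368.76/448 + 925.77/852 = 0.82313 + 1.08659 = 1.9097
n_f = 1/1.9097 = 0.5236

0.524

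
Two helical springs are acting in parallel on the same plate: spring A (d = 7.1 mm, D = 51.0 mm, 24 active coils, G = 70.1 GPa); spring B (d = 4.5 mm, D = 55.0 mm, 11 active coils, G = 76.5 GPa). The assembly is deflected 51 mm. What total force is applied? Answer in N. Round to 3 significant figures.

466 N

k_A = Gd⁴/(8D³N_a) = (70.1×10³)(7.1⁴)/(8·51.0³·24) = 6.9942 N/mm
k_B = Gd⁴/(8D³N_a) = (76.5×10³)(4.5⁴)/(8·55.0³·11) = 2.1426 N/mm
Parallel: k_eq = 6.9942 + 2.1426 = 9.1368 N/mm
F = k_eq·δ = 9.1368·51 = 465.98 N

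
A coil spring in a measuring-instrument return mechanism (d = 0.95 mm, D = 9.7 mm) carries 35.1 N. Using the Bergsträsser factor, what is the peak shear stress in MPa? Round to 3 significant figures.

1140 MPa

Spring index C = D/d = 9.7/0.95 = 10.2105
K_B = (4C+2)/(4C−3) = 42.842/37.842 = 1.1321
τ₀ = 8FD/(πd³) = 8·35.1·9.7/(π·0.95³) = 2723.76/2.6935 = 1011.2 MPa
τ_max = K·τ₀ = 1.1321 × 1011.2 = 1144.8 MPa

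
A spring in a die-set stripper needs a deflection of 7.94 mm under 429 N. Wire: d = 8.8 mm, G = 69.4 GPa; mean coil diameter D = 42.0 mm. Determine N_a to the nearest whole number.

13

Required rate k = F/δ = 429/7.94 = 54.03 N/mm
N_a = Gd⁴/(8D³k) = (69.4×10³ × 8.8⁴)/(8 × 42.0³ × 54.03)
    = 4.16189e+08 / 3.20239e+07 = 13 → 13 coils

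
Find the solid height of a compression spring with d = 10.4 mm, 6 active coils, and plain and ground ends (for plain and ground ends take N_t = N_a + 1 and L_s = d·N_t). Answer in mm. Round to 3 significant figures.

72.8 mm

plain and ground ends: N_t = N_a + 1 = 6 + 1 = 7
L_s = d·N_t = 10.4 × 7 = 72.8 mm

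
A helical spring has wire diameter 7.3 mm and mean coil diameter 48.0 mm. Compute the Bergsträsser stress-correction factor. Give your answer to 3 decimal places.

1.215

C = D/d = 48.0/7.3 = 6.5753
K_B = (4C+2)/(4C−3) = 28.301/23.301 = 1.2146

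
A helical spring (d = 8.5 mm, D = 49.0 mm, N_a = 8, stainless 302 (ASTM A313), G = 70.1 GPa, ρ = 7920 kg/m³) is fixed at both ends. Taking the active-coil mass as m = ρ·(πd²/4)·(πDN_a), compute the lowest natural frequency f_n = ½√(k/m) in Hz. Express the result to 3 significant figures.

148 Hz

k = Gd⁴/(8D³N_a) = (70.1×10³)(8.5⁴)/(8·49.0³·8) = 48.599 N/mm = 48599 N/m
Wire length L = πDN_a = π·49.0·8 = 1231.5 mm
m = ρ·(πd²/4)·L = 7920 × 56.745×10⁻⁶ m² × 1.2315 m = 0.55346 kg
f_n = ½√(k/m) = 0.5·√(48599/0.55346) = 0.5·√(87809) = 148.16 Hz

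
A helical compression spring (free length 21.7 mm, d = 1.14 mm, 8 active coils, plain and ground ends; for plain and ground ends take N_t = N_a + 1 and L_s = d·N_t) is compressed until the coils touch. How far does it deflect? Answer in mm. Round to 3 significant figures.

11.4 mm

N_t = 9; L_s = 1.14·9 = 10.26 mm
δ_solid = L₀ − L_s = 21.7 − 10.26 = 11.44 mm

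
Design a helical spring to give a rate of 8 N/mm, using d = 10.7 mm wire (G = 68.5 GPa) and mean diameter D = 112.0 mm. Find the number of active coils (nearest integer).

10

N_a = Gd⁴/(8D³k) = (68.5×10³ × 10.7⁴)/(8 × 112.0³ × 8)
    = 8.97895e+08 / 8.99154e+07 = 9.986 → 10 coils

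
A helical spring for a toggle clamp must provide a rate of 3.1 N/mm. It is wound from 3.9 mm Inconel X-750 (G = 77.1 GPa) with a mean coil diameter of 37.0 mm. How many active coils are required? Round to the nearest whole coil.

14

N_a = Gd⁴/(8D³k) = (77.1×10³ × 3.9⁴)/(8 × 37.0³ × 3.1)
    = 1.78366e+07 / 1.25619e+06 = 14.2 → 14 coils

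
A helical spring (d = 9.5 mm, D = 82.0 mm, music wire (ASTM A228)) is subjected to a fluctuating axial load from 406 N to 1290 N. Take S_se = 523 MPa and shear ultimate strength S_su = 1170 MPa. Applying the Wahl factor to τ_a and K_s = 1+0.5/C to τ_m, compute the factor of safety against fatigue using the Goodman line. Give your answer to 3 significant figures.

C = D/d = 82.0/9.5 = 8.6316; K_W = (4C−1)/(4C−4)+0.615/C = 1.1695; K_s = 1+0.5/C = 1.0579
F_a = (F_max−F_min)/2 = 442 N; F_m = (F_max+F_min)/2 = 848 N
τ_a = K_W·8F_aD/(πd³) = 1.1695 × 107.65 = 125.9 MPa
τ_m = K_s·8F_mD/(πd³) = 1.0579 × 206.53 = 218.49 MPa
Goodman: 1/n_f = τ_a/S_se + τ_m/S_su = 125.9/523 + 218.49/1170 = 0.24072 + 0.18674 = 0.42747
n_f = 1/0.42747 = 2.339

2.34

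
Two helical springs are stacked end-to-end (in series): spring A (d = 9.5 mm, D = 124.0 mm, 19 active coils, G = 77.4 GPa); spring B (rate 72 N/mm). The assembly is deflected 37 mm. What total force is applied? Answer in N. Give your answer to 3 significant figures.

78.1 N

k_A = Gd⁴/(8D³N_a) = (77.4×10³)(9.5⁴)/(8·124.0³·19) = 2.1753 N/mm
Series: 1/k_eq = 1/2.1753 + 1/72 = 0.47359; k_eq = 2.1115 N/mm
F = k_eq·δ = 2.1115·37 = 78.127 N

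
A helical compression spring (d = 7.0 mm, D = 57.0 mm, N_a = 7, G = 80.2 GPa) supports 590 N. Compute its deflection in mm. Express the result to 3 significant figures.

k = Gd⁴/(8D³N_a) = (80.2×10³)(7.0⁴)/(8·57.0³·7) = 18.568 N/mm
δ = F/k = 590 / 18.568 = 31.776 mm

31.8 mm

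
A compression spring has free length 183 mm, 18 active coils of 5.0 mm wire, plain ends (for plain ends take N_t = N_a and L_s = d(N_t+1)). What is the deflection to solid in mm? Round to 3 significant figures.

N_t = 18; L_s = 5.0·19 = 95 mm
δ_solid = L₀ − L_s = 183 − 95 = 88 mm

88.0 mm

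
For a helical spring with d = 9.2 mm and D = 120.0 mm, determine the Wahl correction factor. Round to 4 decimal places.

C = D/d = 120.0/9.2 = 13.0435
K_W = (4C−1)/(4C−4) + 0.615/C = 51.174/48.174 + 0.0471 = 1.1094

1.1094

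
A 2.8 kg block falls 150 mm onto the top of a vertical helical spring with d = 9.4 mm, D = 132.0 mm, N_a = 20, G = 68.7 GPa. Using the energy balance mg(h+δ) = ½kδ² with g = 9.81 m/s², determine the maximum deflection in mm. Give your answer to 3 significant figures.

k = Gd⁴/(8D³N_a) = (68.7×10³)(9.4⁴)/(8·132.0³·20) = 1.4576 N/mm
W = mg = 2.8 × 9.81 = 27.468 N
½kδ² − Wδ − Wh = 0 → δ = (W + √(W² + 2kWh))/k
δ = (27.468 + √(754.49 + 12010.9))/1.4576 = (27.468 + 112.98)/1.4576 = 96.361 mm

96.4 mm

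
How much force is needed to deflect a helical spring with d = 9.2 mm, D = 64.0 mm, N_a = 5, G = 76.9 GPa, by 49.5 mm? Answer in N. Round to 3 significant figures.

2600 N

k = Gd⁴/(8D³N_a) = (76.9×10³)(9.2⁴)/(8·64.0³·5) = 52.539 N/mm
F = k·δ = 52.539 × 49.5 = 2600.7 N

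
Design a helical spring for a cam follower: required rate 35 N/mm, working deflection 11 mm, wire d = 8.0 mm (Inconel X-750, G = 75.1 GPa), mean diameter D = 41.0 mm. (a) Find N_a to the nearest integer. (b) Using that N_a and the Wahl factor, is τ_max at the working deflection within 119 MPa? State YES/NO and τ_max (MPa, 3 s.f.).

N_a = Gd⁴/(8D³k) = (75.1×10³)(8.0⁴)/(8·41.0³·35) = 15.94 → N_a = 16
Actual rate k = Gd⁴/(8D³·16) = 34.869 N/mm
Working load F = kδ = 34.869·11 = 383.56 N
C = 41.0/8.0 = 5.1250; K_W = (4C−1)/(4C−4)+0.615/C = 1.3018
τ_max = K_W·8FD/(πd³) = 1.3018·78.214 = 101.82 MPa
τ_max ≤ 119 MPa → acceptable

(a) 16 coils; (b) YES, τ_max = 102 MPa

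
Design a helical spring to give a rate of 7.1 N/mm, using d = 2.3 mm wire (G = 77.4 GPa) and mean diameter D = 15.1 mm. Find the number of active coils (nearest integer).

11

N_a = Gd⁴/(8D³k) = (77.4×10³ × 2.3⁴)/(8 × 15.1³ × 7.1)
    = 2.16597e+06 / 195560 = 11.08 → 11 coils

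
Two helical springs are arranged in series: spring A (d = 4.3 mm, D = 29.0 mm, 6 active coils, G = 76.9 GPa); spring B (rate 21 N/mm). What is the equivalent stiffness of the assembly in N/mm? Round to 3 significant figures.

k_A = Gd⁴/(8D³N_a) = (76.9×10³)(4.3⁴)/(8·29.0³·6) = 22.458 N/mm
Series: 1/k_eq = 1/22.458 + 1/21 = 0.092147; k_eq = 10.852 N/mm

10.9 N/mm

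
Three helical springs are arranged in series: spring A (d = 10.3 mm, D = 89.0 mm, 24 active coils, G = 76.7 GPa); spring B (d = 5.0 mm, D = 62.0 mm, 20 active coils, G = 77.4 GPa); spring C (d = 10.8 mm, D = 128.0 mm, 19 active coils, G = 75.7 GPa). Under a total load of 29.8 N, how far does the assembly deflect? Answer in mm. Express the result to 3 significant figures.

k_A = Gd⁴/(8D³N_a) = (76.7×10³)(10.3⁴)/(8·89.0³·24) = 6.3778 N/mm
k_B = Gd⁴/(8D³N_a) = (77.4×10³)(5.0⁴)/(8·62.0³·20) = 1.2686 N/mm
k_C = Gd⁴/(8D³N_a) = (75.7×10³)(10.8⁴)/(8·128.0³·19) = 3.2309 N/mm
Series: 1/k_eq = 1/6.3778 + 1/1.2686 + 1/3.2309 = 1.2546; k_eq = 0.79708 N/mm
δ = F/k_eq = 29.8/0.79708 = 37.386 mm

37.4 mm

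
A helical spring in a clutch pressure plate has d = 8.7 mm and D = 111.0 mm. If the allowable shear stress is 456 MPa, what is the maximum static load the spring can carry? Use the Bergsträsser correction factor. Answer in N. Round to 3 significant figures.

C = D/d = 111.0/8.7 = 12.7586
K_B = (4C+2)/(4C−3) = 53.034/48.034 = 1.1041
τ_max = K·8FD/(πd³) → F_max = τ_allow·πd³/(8DK)
F_max = 456·π·8.7³/(8·111.0·1.1041) = 9.4335e+05/980.43 = 962.18 N

962 N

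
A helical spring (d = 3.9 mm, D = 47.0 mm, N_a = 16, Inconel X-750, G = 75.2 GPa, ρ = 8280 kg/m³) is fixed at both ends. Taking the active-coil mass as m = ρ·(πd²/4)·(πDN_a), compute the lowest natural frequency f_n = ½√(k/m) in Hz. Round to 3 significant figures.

k = Gd⁴/(8D³N_a) = (75.2×10³)(3.9⁴)/(8·47.0³·16) = 1.3091 N/mm = 1309.1 N/m
Wire length L = πDN_a = π·47.0·16 = 2362.5 mm
m = ρ·(πd²/4)·L = 8280 × 11.946×10⁻⁶ m² × 2.3625 m = 0.23368 kg
f_n = ½√(k/m) = 0.5·√(1309.1/0.23368) = 0.5·√(5602.2) = 37.424 Hz

37.4 Hz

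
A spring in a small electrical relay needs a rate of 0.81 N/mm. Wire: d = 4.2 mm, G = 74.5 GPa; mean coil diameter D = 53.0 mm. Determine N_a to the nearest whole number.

24

N_a = Gd⁴/(8D³k) = (74.5×10³ × 4.2⁴)/(8 × 53.0³ × 0.81)
    = 2.31821e+07 / 964723 = 24.03 → 24 coils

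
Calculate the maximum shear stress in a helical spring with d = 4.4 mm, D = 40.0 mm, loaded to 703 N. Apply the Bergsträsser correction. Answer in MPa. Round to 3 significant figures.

Spring index C = D/d = 40.0/4.4 = 9.0909
K_B = (4C+2)/(4C−3) = 38.364/33.364 = 1.1499
τ₀ = 8FD/(πd³) = 8·703·40.0/(π·4.4³) = 224960/267.61 = 840.62 MPa
τ_max = K·τ₀ = 1.1499 × 840.62 = 966.59 MPa

967 MPa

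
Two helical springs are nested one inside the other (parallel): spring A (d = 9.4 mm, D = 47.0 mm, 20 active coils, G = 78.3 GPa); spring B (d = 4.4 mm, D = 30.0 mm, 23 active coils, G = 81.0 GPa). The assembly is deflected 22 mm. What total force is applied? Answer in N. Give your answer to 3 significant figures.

944 N

k_A = Gd⁴/(8D³N_a) = (78.3×10³)(9.4⁴)/(8·47.0³·20) = 36.801 N/mm
k_B = Gd⁴/(8D³N_a) = (81.0×10³)(4.4⁴)/(8·30.0³·23) = 6.111 N/mm
Parallel: k_eq = 36.801 + 6.111 = 42.912 N/mm
F = k_eq·δ = 42.912·22 = 944.06 N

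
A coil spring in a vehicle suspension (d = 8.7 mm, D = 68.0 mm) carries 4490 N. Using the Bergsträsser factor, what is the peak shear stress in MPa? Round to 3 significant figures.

Spring index C = D/d = 68.0/8.7 = 7.8161
K_B = (4C+2)/(4C−3) = 33.264/28.264 = 1.1769
τ₀ = 8FD/(πd³) = 8·4490·68.0/(π·8.7³) = 2.44256e+06/2068.7 = 1180.7 MPa
τ_max = K·τ₀ = 1.1769 × 1180.7 = 1389.6 MPa

1390 MPa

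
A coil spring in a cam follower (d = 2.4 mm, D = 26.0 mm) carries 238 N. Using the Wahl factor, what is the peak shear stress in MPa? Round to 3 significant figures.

Spring index C = D/d = 26.0/2.4 = 10.8333
K_W = (4C−1)/(4C−4) + 0.615/C = 42.333/39.333 + 0.0568 = 1.1330
τ₀ = 8FD/(πd³) = 8·238·26.0/(π·2.4³) = 49504/43.429 = 1139.9 MPa
τ_max = K·τ₀ = 1.1330 × 1139.9 = 1291.5 MPa

1290 MPa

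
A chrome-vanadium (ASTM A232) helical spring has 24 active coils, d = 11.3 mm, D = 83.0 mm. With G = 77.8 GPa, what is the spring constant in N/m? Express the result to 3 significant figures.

k = Gd⁴/(8D³N_a) = (77.8×10³ × 11.3⁴) / (8 × 83.0³ × 24)
  = 1.26851e+09 / 1.09783e+08 = 11.555 N/mm = 11555 N/m

11600 N/m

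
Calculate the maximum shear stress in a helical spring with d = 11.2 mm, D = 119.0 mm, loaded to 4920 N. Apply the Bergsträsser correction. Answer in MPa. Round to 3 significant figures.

Spring index C = D/d = 119.0/11.2 = 10.6250
K_B = (4C+2)/(4C−3) = 44.500/39.500 = 1.1266
τ₀ = 8FD/(πd³) = 8·4920·119.0/(π·11.2³) = 4.68384e+06/4413.7 = 1061.2 MPa
τ_max = K·τ₀ = 1.1266 × 1061.2 = 1195.5 MPa

1200 MPa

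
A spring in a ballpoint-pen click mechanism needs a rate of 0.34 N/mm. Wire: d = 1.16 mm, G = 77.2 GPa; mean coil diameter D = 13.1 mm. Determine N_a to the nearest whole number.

N_a = Gd⁴/(8D³k) = (77.2×10³ × 1.16⁴)/(8 × 13.1³ × 0.34)
    = 139781 / 6114.81 = 22.86 → 23 coils

23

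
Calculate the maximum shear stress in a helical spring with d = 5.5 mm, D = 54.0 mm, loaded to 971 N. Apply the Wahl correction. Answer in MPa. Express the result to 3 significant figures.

921 MPa

Spring index C = D/d = 54.0/5.5 = 9.8182
K_W = (4C−1)/(4C−4) + 0.615/C = 38.273/35.273 + 0.0626 = 1.1477
τ₀ = 8FD/(πd³) = 8·971·54.0/(π·5.5³) = 419472/522.68 = 802.54 MPa
τ_max = K·τ₀ = 1.1477 × 802.54 = 921.06 MPa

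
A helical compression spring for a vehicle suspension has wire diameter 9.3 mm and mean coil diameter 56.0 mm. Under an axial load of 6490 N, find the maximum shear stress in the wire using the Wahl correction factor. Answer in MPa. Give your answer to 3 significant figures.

Spring index C = D/d = 56.0/9.3 = 6.0215
K_W = (4C−1)/(4C−4) + 0.615/C = 23.086/20.086 + 0.1021 = 1.2515
τ₀ = 8FD/(πd³) = 8·6490·56.0/(π·9.3³) = 2.90752e+06/2527 = 1150.6 MPa
τ_max = K·τ₀ = 1.2515 × 1150.6 = 1440 MPa

1440 MPa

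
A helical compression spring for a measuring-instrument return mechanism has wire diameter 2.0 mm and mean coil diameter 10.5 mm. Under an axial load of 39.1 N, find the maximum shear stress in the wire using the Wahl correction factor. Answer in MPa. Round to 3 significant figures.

169 MPa

Spring index C = D/d = 10.5/2.0 = 5.2500
K_W = (4C−1)/(4C−4) + 0.615/C = 20.000/17.000 + 0.1171 = 1.2936
τ₀ = 8FD/(πd³) = 8·39.1·10.5/(π·2.0³) = 3284.4/25.133 = 130.68 MPa
τ_max = K·τ₀ = 1.2936 × 130.68 = 169.05 MPa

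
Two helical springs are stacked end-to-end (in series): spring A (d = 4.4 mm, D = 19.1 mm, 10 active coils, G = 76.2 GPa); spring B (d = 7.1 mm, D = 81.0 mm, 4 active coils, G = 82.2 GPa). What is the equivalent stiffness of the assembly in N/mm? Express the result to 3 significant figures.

9.91 N/mm

k_A = Gd⁴/(8D³N_a) = (76.2×10³)(4.4⁴)/(8·19.1³·10) = 51.236 N/mm
k_B = Gd⁴/(8D³N_a) = (82.2×10³)(7.1⁴)/(8·81.0³·4) = 12.283 N/mm
Series: 1/k_eq = 1/51.236 + 1/12.283 = 0.10093; k_eq = 9.9077 N/mm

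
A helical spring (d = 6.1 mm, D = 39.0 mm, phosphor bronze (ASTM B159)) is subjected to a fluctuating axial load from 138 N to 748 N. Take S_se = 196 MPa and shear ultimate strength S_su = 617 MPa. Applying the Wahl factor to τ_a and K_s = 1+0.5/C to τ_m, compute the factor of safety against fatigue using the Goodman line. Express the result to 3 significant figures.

0.848

C = D/d = 39.0/6.1 = 6.3934; K_W = (4C−1)/(4C−4)+0.615/C = 1.2353; K_s = 1+0.5/C = 1.0782
F_a = (F_max−F_min)/2 = 305 N; F_m = (F_max+F_min)/2 = 443 N
τ_a = K_W·8F_aD/(πd³) = 1.2353 × 133.45 = 164.84 MPa
τ_m = K_s·8F_mD/(πd³) = 1.0782 × 193.83 = 208.99 MPa
Goodman: 1/n_f = τ_a/S_se + τ_m/S_su = 164.84/196 + 208.99/617 = 0.84103 + 0.33872 = 1.1798
n_f = 1/1.1798 = 0.8476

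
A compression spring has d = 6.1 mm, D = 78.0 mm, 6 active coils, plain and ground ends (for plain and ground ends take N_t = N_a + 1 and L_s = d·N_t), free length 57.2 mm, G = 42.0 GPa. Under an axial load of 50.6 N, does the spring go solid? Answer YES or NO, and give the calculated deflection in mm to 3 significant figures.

k = Gd⁴/(8D³N_a) = (42.0×10³)(6.1⁴)/(8·78.0³·6) = 2.553 N/mm
N_t = 7; L_s = 6.1·7 = 42.7 mm; δ_solid = L₀ − L_s = 57.2 − 42.7 = 14.5 mm
δ = F/k = 50.6/2.553 = 19.82 mm
δ ≥ δ_solid → spring goes solid

YES, δ = 19.8 mm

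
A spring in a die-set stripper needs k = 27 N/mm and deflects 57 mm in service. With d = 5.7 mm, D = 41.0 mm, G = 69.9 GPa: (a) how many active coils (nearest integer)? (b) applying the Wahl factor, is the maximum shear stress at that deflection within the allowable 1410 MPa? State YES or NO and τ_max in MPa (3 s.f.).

N_a = Gd⁴/(8D³k) = (69.9×10³)(5.7⁴)/(8·41.0³·27) = 4.956 → N_a = 5
Actual rate k = Gd⁴/(8D³·5) = 26.765 N/mm
Working load F = kδ = 26.765·57 = 1525.6 N
C = 41.0/5.7 = 7.1930; K_W = (4C−1)/(4C−4)+0.615/C = 1.2066
τ_max = K_W·8FD/(πd³) = 1.2066·860.08 = 1037.8 MPa
τ_max ≤ 1410 MPa → acceptable

(a) 5 coils; (b) YES, τ_max = 1040 MPa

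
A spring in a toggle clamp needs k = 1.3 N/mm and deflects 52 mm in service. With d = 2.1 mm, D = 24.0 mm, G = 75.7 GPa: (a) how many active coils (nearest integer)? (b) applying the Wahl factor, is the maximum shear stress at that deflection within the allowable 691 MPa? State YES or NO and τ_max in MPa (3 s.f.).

(a) 10 coils; (b) YES, τ_max = 514 MPa

N_a = Gd⁴/(8D³k) = (75.7×10³)(2.1⁴)/(8·24.0³·1.3) = 10.24 → N_a = 10
Actual rate k = Gd⁴/(8D³·10) = 1.3312 N/mm
Working load F = kδ = 1.3312·52 = 69.223 N
C = 24.0/2.1 = 11.4286; K_W = (4C−1)/(4C−4)+0.615/C = 1.1257
τ_max = K_W·8FD/(πd³) = 1.1257·456.82 = 514.26 MPa
τ_max ≤ 691 MPa → acceptable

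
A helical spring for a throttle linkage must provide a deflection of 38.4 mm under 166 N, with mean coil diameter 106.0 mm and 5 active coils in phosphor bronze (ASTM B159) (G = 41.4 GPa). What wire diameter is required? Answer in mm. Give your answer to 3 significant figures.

Required rate k = F/δ = 166/38.4 = 4.3229 N/mm
d = (8D³N_a·k / G)^(1/4) = (8·106.0³·5·4.3229 / (41.4×10³))^0.25
  = (4974.6)^0.25 = 8.3982 mm

8.40 mm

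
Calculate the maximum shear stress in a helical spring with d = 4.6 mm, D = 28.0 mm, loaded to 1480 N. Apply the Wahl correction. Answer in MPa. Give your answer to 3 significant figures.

1350 MPa

Spring index C = D/d = 28.0/4.6 = 6.0870
K_W = (4C−1)/(4C−4) + 0.615/C = 23.348/20.348 + 0.1010 = 1.2485
τ₀ = 8FD/(πd³) = 8·1480·28.0/(π·4.6³) = 331520/305.79 = 1084.1 MPa
τ_max = K·τ₀ = 1.2485 × 1084.1 = 1353.5 MPa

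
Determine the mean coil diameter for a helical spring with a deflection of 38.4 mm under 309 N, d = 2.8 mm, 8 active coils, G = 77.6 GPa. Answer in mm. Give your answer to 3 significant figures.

21.0 mm

Required rate k = F/δ = 309/38.4 = 8.0469 N/mm
D = (Gd⁴/(8N_a·k))^(1/3) = (77.6×10³·2.8⁴/(8·8·8.0469))^(1/3)
  = (9261.61)^(1/3) = 21.0005 mm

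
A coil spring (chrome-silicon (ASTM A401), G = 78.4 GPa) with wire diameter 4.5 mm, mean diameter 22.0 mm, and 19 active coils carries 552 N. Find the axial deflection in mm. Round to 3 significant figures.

k = Gd⁴/(8D³N_a) = (78.4×10³)(4.5⁴)/(8·22.0³·19) = 19.863 N/mm
δ = F/k = 552 / 19.863 = 27.79 mm

27.8 mm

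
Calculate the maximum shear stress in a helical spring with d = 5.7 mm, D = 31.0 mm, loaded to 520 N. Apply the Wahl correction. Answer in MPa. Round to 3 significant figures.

Spring index C = D/d = 31.0/5.7 = 5.4386
K_W = (4C−1)/(4C−4) + 0.615/C = 20.754/17.754 + 0.1131 = 1.2821
τ₀ = 8FD/(πd³) = 8·520·31.0/(π·5.7³) = 128960/581.8 = 221.66 MPa
τ_max = K·τ₀ = 1.2821 × 221.66 = 284.18 MPa

284 MPa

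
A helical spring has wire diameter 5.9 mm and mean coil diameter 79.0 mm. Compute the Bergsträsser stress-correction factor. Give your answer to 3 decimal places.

C = D/d = 79.0/5.9 = 13.3898
K_B = (4C+2)/(4C−3) = 55.559/50.559 = 1.0989

1.099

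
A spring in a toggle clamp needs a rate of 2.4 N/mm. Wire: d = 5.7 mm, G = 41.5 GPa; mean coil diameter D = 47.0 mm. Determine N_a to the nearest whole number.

22

N_a = Gd⁴/(8D³k) = (41.5×10³ × 5.7⁴)/(8 × 47.0³ × 2.4)
    = 4.38074e+07 / 1.9934e+06 = 21.98 → 22 coils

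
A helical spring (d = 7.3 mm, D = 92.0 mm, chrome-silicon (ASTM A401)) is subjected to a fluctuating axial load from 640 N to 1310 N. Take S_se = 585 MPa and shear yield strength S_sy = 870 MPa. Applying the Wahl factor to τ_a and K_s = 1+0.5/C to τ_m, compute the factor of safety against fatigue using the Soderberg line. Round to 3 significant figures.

0.921

C = D/d = 92.0/7.3 = 12.6027; K_W = (4C−1)/(4C−4)+0.615/C = 1.1134; K_s = 1+0.5/C = 1.0397
F_a = (F_max−F_min)/2 = 335 N; F_m = (F_max+F_min)/2 = 975 N
τ_a = K_W·8F_aD/(πd³) = 1.1134 × 201.75 = 224.63 MPa
τ_m = K_s·8F_mD/(πd³) = 1.0397 × 587.17 = 610.47 MPa
Soderberg: 1/n_f = τ_a/S_se + τ_m/S_sy = 224.63/585 + 610.47/870 = 0.38399 + 0.70168 = 1.0857
n_f = 1/1.0857 = 0.9211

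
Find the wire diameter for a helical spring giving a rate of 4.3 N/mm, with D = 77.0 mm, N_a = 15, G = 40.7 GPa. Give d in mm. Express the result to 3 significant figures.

8.72 mm

d = (8D³N_a·k / G)^(1/4) = (8·77.0³·15·4.3 / (40.7×10³))^0.25
  = (5788)^0.25 = 8.7223 mm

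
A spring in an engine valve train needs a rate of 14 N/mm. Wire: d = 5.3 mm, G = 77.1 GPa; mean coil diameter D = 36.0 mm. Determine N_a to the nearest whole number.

12

N_a = Gd⁴/(8D³k) = (77.1×10³ × 5.3⁴)/(8 × 36.0³ × 14)
    = 6.08356e+07 / 5.22547e+06 = 11.64 → 12 coils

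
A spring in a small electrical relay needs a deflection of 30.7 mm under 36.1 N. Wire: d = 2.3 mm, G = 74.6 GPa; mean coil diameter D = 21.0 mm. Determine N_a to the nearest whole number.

24

Required rate k = F/δ = 36.1/30.7 = 1.1759 N/mm
N_a = Gd⁴/(8D³k) = (74.6×10³ × 2.3⁴)/(8 × 21.0³ × 1.1759)
    = 2.08761e+06 / 87119.8 = 23.96 → 24 coils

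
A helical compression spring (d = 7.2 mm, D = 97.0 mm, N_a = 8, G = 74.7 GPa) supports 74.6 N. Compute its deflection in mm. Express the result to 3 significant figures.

21.7 mm

k = Gd⁴/(8D³N_a) = (74.7×10³)(7.2⁴)/(8·97.0³·8) = 3.4368 N/mm
δ = F/k = 74.6 / 3.4368 = 21.706 mm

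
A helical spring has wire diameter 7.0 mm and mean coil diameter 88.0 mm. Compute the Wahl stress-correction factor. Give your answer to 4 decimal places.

C = D/d = 88.0/7.0 = 12.5714
K_W = (4C−1)/(4C−4) + 0.615/C = 49.286/46.286 + 0.0489 = 1.1137

1.1137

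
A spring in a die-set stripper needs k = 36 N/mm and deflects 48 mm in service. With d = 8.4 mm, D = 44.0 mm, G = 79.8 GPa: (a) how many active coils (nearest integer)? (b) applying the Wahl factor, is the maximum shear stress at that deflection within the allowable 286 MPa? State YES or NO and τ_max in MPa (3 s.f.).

(a) 16 coils; (b) NO, τ_max = 428 MPa

N_a = Gd⁴/(8D³k) = (79.8×10³)(8.4⁴)/(8·44.0³·36) = 16.19 → N_a = 16
Actual rate k = Gd⁴/(8D³·16) = 36.438 N/mm
Working load F = kδ = 36.438·48 = 1749 N
C = 44.0/8.4 = 5.2381; K_W = (4C−1)/(4C−4)+0.615/C = 1.2944
τ_max = K_W·8FD/(πd³) = 1.2944·330.63 = 427.97 MPa
τ_max > 286 MPa → exceeds allowable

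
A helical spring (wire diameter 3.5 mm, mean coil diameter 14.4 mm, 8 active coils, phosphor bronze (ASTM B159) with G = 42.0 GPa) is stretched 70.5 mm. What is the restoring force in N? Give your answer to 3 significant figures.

k = Gd⁴/(8D³N_a) = (42.0×10³)(3.5⁴)/(8·14.4³·8) = 32.98 N/mm
F = k·δ = 32.98 × 70.5 = 2325.1 N

2330 N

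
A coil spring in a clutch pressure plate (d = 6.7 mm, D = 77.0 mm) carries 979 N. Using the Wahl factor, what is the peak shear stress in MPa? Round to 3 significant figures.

718 MPa

Spring index C = D/d = 77.0/6.7 = 11.4925
K_W = (4C−1)/(4C−4) + 0.615/C = 44.970/41.970 + 0.0535 = 1.1250
τ₀ = 8FD/(πd³) = 8·979·77.0/(π·6.7³) = 603064/944.87 = 638.25 MPa
τ_max = K·τ₀ = 1.1250 × 638.25 = 718.02 MPa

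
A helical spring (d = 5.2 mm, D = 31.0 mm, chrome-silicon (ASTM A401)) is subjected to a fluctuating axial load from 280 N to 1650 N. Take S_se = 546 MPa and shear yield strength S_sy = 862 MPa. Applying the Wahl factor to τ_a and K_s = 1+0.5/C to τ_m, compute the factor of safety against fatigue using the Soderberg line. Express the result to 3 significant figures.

C = D/d = 31.0/5.2 = 5.9615; K_W = (4C−1)/(4C−4)+0.615/C = 1.2543; K_s = 1+0.5/C = 1.0839
F_a = (F_max−F_min)/2 = 685 N; F_m = (F_max+F_min)/2 = 965 N
τ_a = K_W·8F_aD/(πd³) = 1.2543 × 384.58 = 482.38 MPa
τ_m = K_s·8F_mD/(πd³) = 1.0839 × 541.78 = 587.21 MPa
Soderberg: 1/n_f = τ_a/S_se + τ_m/S_sy = 482.38/546 + 587.21/862 = 0.88349 + 0.68122 = 1.5647
n_f = 1/1.5647 = 0.6391

0.639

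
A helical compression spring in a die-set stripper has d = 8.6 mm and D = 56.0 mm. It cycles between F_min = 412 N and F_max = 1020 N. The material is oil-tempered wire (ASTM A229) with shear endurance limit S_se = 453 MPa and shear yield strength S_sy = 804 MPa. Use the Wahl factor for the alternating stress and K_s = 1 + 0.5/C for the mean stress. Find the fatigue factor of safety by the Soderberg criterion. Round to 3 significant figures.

2.50

C = D/d = 56.0/8.6 = 6.5116; K_W = (4C−1)/(4C−4)+0.615/C = 1.2305; K_s = 1+0.5/C = 1.0768
F_a = (F_max−F_min)/2 = 304 N; F_m = (F_max+F_min)/2 = 716 N
τ_a = K_W·8F_aD/(πd³) = 1.2305 × 68.156 = 83.868 MPa
τ_m = K_s·8F_mD/(πd³) = 1.0768 × 160.53 = 172.85 MPa
Soderberg: 1/n_f = τ_a/S_se + τ_m/S_sy = 83.868/453 + 172.85/804 = 0.18514 + 0.21499 = 0.40013
n_f = 1/0.40013 = 2.499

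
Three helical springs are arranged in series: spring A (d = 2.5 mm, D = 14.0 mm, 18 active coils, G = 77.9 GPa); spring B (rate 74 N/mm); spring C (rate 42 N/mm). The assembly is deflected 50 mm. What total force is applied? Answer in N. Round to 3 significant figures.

k_A = Gd⁴/(8D³N_a) = (77.9×10³)(2.5⁴)/(8·14.0³·18) = 7.7011 N/mm
Series: 1/k_eq = 1/7.7011 + 1/74 + 1/42 = 0.16718; k_eq = 5.9817 N/mm
F = k_eq·δ = 5.9817·50 = 299.09 N

299 N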